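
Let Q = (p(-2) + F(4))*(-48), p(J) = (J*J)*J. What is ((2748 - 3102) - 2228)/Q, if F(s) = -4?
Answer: -1291/288 ≈ -4.4826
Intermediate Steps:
p(J) = J**3 (p(J) = J**2*J = J**3)
Q = 576 (Q = ((-2)**3 - 4)*(-48) = (-8 - 4)*(-48) = -12*(-48) = 576)
((2748 - 3102) - 2228)/Q = ((2748 - 3102) - 2228)/576 = (-354 - 2228)*(1/576) = -2582*1/576 = -1291/288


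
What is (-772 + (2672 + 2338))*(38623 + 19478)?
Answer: 246232038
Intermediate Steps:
(-772 + (2672 + 2338))*(38623 + 19478) = (-772 + 5010)*58101 = 4238*58101 = 246232038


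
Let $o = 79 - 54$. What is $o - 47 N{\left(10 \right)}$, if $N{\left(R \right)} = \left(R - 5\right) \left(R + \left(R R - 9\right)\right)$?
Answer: $-23710$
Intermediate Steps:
$o = 25$
$N{\left(R \right)} = \left(-5 + R\right) \left(-9 + R + R^{2}\right)$ ($N{\left(R \right)} = \left(-5 + R\right) \left(R + \left(R^{2} - 9\right)\right) = \left(-5 + R\right) \left(R + \left(-9 + R^{2}\right)\right) = \left(-5 + R\right) \left(-9 + R + R^{2}\right)$)
$o - 47 N{\left(10 \right)} = 25 - 47 \left(45 + 10^{3} - 140 - 4 \cdot 10^{2}\right) = 25 - 47 \left(45 + 1000 - 140 - 400\right) = 25 - 23735 = -23710$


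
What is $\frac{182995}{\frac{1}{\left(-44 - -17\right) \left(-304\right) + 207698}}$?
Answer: $39509718470$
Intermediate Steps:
$\frac{182995}{\frac{1}{\left(-44 - -17\right) \left(-304\right) + 207698}} = \frac{182995}{\frac{1}{\left(-44 + \left(-13 + 30\right)\right) \left(-304\right) + 207698}} = \frac{182995}{\frac{1}{\left(-44 + 17\right) \left(-304\right) + 207698}} = \frac{182995}{\frac{1}{\left(-27\right) \left(-304\right) + 207698}} = \frac{182995}{\frac{1}{8208 + 207698}} = \frac{182995}{\frac{1}{215906}} = 182995 \frac{1}{\frac{1}{215906}} = 182995 \cdot 215906 = 39509718470$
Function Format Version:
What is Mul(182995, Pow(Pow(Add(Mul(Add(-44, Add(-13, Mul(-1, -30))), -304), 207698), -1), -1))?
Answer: 39509718470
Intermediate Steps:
Mul(182995, Pow(Pow(Add(Mul(Add(-44, Add(-13, Mul(-1, -30))), -304), 207698), -1), -1)) = Mul(182995, Pow(Pow(Add(Mul(Add(-44, Add(-13, 30)), -304), 207698), -1), -1)) = Mul(182995, Pow(Pow(Add(Mul(Add(-44, 17), -304), 207698), -1), -1)) = Mul(182995, Pow(Pow(Add(Mul(-27, -304), 207698), -1), -1)) = Mul(182995, Pow(Pow(Add(8208, 207698), -1), -1)) = Mul(182995, Pow(Pow(215906, -1), -1)) = Mul(182995, Pow(Rational(1, 215906), -1)) = Mul(182995, 215906) = 39509718470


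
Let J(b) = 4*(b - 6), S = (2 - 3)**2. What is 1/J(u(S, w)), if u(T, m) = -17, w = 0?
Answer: -1/92 ≈ -0.010870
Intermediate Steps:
S = 1 (S = (-1)**2 = 1)
J(b) = -24 + 4*b (J(b) = 4*(-6 + b) = -24 + 4*b)
1/J(u(S, w)) = 1/(-24 + 4*(-17)) = 1/(-24 - 68) = 1/(-92) = -1/92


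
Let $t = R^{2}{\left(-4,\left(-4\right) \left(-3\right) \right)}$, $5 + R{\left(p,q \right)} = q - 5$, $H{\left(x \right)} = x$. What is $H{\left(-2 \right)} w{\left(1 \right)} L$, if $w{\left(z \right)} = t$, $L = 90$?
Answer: $-720$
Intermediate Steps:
$R{\left(p,q \right)} = -10 + q$ ($R{\left(p,q \right)} = -5 + \left(q - 5\right) = -5 + \left(-5 + q\right) = -10 + q$)
$t = 4$ ($t = \left(-10 - -12\right)^{2} = \left(-10 + 12\right)^{2} = 2^{2} = 4$)
$w{\left(z \right)} = 4$
$H{\left(-2 \right)} w{\left(1 \right)} L = \left(-2\right) 4 \cdot 90 = \left(-8\right) 90 = -720$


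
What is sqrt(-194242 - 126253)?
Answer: I*sqrt(320495) ≈ 566.12*I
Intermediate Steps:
sqrt(-194242 - 126253) = sqrt(-320495) = I*sqrt(320495)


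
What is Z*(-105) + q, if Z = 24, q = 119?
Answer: -2401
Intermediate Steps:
Z*(-105) + q = 24*(-105) + 119 = -2520 + 119 = -2401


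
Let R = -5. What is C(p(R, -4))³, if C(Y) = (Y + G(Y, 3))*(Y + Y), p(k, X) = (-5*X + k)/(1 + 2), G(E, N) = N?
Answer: 512000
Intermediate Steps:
p(k, X) = -5*X/3 + k/3 (p(k, X) = (k - 5*X)/3 = (k - 5*X)*(⅓) = -5*X/3 + k/3)
C(Y) = 2*Y*(3 + Y) (C(Y) = (Y + 3)*(Y + Y) = (3 + Y)*(2*Y) = 2*Y*(3 + Y))
C(p(R, -4))³ = (2*(-5/3*(-4) + (⅓)*(-5))*(3 + (-5/3*(-4) + (⅓)*(-5))))³ = (2*(20/3 - 5/3)*(3 + (20/3 - 5/3)))³ = (2*5*(3 + 5))³ = (2*5*8)³ = 80³ = 512000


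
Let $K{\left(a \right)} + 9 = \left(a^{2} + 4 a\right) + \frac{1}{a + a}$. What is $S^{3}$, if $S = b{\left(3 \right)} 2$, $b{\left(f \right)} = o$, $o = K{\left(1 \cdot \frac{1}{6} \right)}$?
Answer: $- \frac{6967871}{5832} \approx -1194.8$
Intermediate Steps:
$K{\left(a \right)} = -9 + a^{2} + \frac{1}{2 a} + 4 a$ ($K{\left(a \right)} = -9 + \left(\left(a^{2} + 4 a\right) + \frac{1}{a + a}\right) = -9 + \left(\left(a^{2} + 4 a\right) + \frac{1}{2 a}\right) = -9 + \left(a^{2} + \frac{1}{2 a} + 4 a\right) = -9 + a^{2} + \frac{1}{2 a} + 4 a$)
$o = - \frac{191}{36}$ ($o = -9 + \left(1 \cdot \frac{1}{6}\right)^{2} + \frac{1}{2 \cdot 1 \cdot \frac{1}{6}} + 4 \cdot 1 \cdot \frac{1}{6} = -9 + \left(\frac{1}{6}\right)^{2} + \frac{\frac{1}{\frac{1}{6}}}{2} + 4 \cdot \frac{1}{6} = -9 + \frac{1}{36} + \frac{1}{2} \cdot 6 + \frac{2}{3} = -9 + \frac{1}{36} + 3 + \frac{2}{3} = - \frac{191}{36} \approx -5.3056$)
$b{\left(f \right)} = - \frac{191}{36}$
$S = - \frac{191}{18}$ ($S = \left(- \frac{191}{36}\right) 2 = - \frac{191}{18} \approx -10.611$)
$S^{3} = \left(- \frac{191}{18}\right)^{3} = - \frac{6967871}{5832}$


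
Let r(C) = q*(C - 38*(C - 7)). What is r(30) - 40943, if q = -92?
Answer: 36705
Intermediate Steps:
r(C) = -24472 + 3404*C (r(C) = -92*(C - 38*(C - 7)) = -92*(C - 38*(-7 + C)) = -92*(C + (266 - 38*C)) = -92*(266 - 37*C) = -24472 + 3404*C)
r(30) - 40943 = (-24472 + 3404*30) - 40943 = (-24472 + 102120) - 40943 = 77648 - 40943 = 36705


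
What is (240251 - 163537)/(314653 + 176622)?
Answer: 76714/491275 ≈ 0.15615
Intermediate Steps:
(240251 - 163537)/(314653 + 176622) = 76714/491275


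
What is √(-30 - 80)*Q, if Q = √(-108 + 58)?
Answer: -10*√55 ≈ -74.162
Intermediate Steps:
Q = 5*I*√2 (Q = √(-50) = 5*I*√2 ≈ 7.0711*I)
√(-30 - 80)*Q = √(-30 - 80)*(5*I*√2) = √(-110)*(5*I*√2) = (I*√110)*(5*I*√2) = -10*√55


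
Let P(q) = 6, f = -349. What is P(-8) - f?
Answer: 355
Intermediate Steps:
P(-8) - f = 6 - 1*(-349) = 6 + 349 = 355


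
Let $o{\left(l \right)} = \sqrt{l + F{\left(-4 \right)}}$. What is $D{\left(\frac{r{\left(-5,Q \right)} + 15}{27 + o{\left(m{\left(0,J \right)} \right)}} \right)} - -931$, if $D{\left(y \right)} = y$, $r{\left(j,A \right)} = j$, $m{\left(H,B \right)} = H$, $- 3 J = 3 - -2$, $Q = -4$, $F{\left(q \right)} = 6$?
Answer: $\frac{224461}{241} - \frac{10 \sqrt{6}}{723} \approx 931.34$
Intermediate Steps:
$J = - \frac{5}{3}$ ($J = - \frac{3 - -2}{3} = - \frac{3 + 2}{3} = \left(- \frac{1}{3}\right) 5 = - \frac{5}{3} \approx -1.6667$)
$o{\left(l \right)} = \sqrt{6 + l}$ ($o{\left(l \right)} = \sqrt{l + 6} = \sqrt{6 + l}$)
$D{\left(\frac{r{\left(-5,Q \right)} + 15}{27 + o{\left(m{\left(0,J \right)} \right)}} \right)} - -931 = \frac{-5 + 15}{27 + \sqrt{6 + 0}} - -931 = \frac{10}{27 + \sqrt{6}} + 931 = 931 + \frac{10}{27 + \sqrt{6}}$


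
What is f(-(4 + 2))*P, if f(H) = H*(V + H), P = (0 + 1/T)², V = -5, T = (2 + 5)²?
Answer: 66/2401 ≈ 0.027489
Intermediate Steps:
T = 49 (T = 7² = 49)
P = 1/2401 (P = (0 + 1/49)² = (1/49)² = 1/2401 ≈ 0.00041649)
f(H) = H*(-5 + H)
f(-(4 + 2))*P = ((-(4 + 2))*(-5 - (4 + 2)))*(1/2401) = ((-1*6)*(-5 - 1*6))*(1/2401) = -6*(-5 - 6)*(1/2401) = -6*(-11)*(1/2401) = 66*(1/2401) = 66/2401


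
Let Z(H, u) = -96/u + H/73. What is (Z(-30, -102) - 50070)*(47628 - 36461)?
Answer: -693875079404/1241 ≈ -5.5913e+8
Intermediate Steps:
Z(H, u) = -96/u + H/73 (Z(H, u) = -96/u + H*(1/73) = -96/u + H/73)
(Z(-30, -102) - 50070)*(47628 - 36461) = ((-96/(-102) + (1/73)*(-30)) - 50070)*(47628 - 36461) = ((-96*(-1/102) - 30/73) - 50070)*11167 = ((16/17 - 30/73) - 50070)*11167 = (658/1241 - 50070)*11167 = -62136212/1241*11167 = -693875079404/1241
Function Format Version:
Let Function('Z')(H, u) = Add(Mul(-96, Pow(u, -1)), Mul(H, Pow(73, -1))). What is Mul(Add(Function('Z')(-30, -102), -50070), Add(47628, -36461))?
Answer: Rational(-693875079404, 1241) ≈ -5.5913e+8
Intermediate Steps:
Function('Z')(H, u) = Add(Mul(-96, Pow(u, -1)), Mul(Rational(1, 73), H)) (Function('Z')(H, u) = Add(Mul(-96, Pow(u, -1)), Mul(H, Rational(1, 73))) = Add(Mul(-96, Pow(u, -1)), Mul(Rational(1, 73), H)))
Mul(Add(Function('Z')(-30, -102), -50070), Add(47628, -36461)) = Mul(Add(Add(Mul(-96, Pow(-102, -1)), Mul(Rational(1, 73), -30)), -50070), Add(47628, -36461)) = Mul(Add(Add(Mul(-96, Rational(-1, 102)), Rational(-30, 73)), -50070), 11167) = Mul(Add(Add(Rational(16, 17), Rational(-30, 73)), -50070), 11167) = Mul(Add(Rational(658, 1241), -50070), 11167) = Mul(Rational(-62136212, 1241), 11167) = Rational(-693875079404, 1241)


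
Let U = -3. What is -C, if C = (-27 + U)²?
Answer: -900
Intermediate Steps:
C = 900 (C = (-27 - 3)² = (-30)² = 900)
-C = -1*900 = -900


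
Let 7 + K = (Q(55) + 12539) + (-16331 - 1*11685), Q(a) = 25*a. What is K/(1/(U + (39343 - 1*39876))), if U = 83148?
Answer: -1165615035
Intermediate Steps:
K = -14109 (K = -7 + ((25*55 + 12539) + (-16331 - 1*11685)) = -7 + ((1375 + 12539) + (-16331 - 11685)) = -7 + (13914 - 28016) = -7 - 14102 = -14109)
K/(1/(U + (39343 - 1*39876))) = -(1728225519 - 562610484) = -14109/(1/(83148 + (39343 - 39876))) = -14109/(1/(83148 - 533)) = -14109/(1/82615) = -14109/1/82615 = -14109*82615 = -1165615035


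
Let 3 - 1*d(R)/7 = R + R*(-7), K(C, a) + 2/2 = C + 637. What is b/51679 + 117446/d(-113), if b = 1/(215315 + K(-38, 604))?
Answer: -62403913826177/2510587783575 ≈ -24.856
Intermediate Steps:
K(C, a) = 636 + C (K(C, a) = -1 + (C + 637) = -1 + (637 + C) = 636 + C)
d(R) = 21 + 42*R (d(R) = 21 - 7*(R + R*(-7)) = 21 - 7*(R - 7*R) = 21 - (-42)*R = 21 + 42*R)
b = 1/215913 (b = 1/(215315 + (636 - 38)) = 1/(215315 + 598) = 1/215913 ≈ 4.6315e-6)
b/51679 + 117446/d(-113) = (1/215913)/51679 + 117446/(21 + 42*(-113)) = (1/215913)*(1/51679) + 117446/(21 - 4746) = 1/11158167927 + 117446/(-4725) = 1/11158167927 + 117446*(-1/4725) = 1/11158167927 - 16778/675 = -62403913826177/2510587783575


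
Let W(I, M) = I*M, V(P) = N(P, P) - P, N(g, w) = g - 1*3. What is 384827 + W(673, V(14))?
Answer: 382808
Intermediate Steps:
N(g, w) = -3 + g (N(g, w) = g - 3 = -3 + g)
V(P) = -3 (V(P) = (-3 + P) - P = -3)
384827 + W(673, V(14)) = 384827 + 673*(-3) = 384827 - 2019 = 382808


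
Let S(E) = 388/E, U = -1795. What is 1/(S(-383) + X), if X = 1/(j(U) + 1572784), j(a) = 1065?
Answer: -602784167/610653029 ≈ -0.98711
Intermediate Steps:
X = 1/1573849 (X = 1/(1065 + 1572784) = 1/1573849 ≈ 6.3538e-7)
1/(S(-383) + X) = 1/(388/(-383) + 1/1573849) = 1/(388*(-1/383) + 1/1573849) = 1/(-388/383 + 1/1573849) = 1/(-610653029/602784167) = -602784167/610653029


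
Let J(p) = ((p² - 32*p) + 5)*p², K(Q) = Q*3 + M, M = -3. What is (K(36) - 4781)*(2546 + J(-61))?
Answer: -98805675584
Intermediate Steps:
K(Q) = -3 + 3*Q (K(Q) = Q*3 - 3 = 3*Q - 3 = -3 + 3*Q)
J(p) = p²*(5 + p² - 32*p) (J(p) = (5 + p² - 32*p)*p² = p²*(5 + p² - 32*p))
(K(36) - 4781)*(2546 + J(-61)) = ((-3 + 3*36) - 4781)*(2546 + (-61)²*(5 + (-61)² - 32*(-61))) = ((-3 + 108) - 4781)*(2546 + 3721*(5 + 3721 + 1952)) = (105 - 4781)*(2546 + 3721*5678) = -4676*(2546 + 21127838) = -4676*21130384 = -98805675584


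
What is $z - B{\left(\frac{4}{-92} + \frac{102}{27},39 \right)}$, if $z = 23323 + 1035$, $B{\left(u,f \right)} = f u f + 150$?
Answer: $\frac{426147}{23} \approx 18528.0$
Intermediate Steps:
$B{\left(u,f \right)} = 150 + u f^{2}$ ($B{\left(u,f \right)} = u f^{2} + 150 = 150 + u f^{2}$)
$z = 24358$
$z - B{\left(\frac{4}{-92} + \frac{102}{27},39 \right)} = 24358 - \left(150 + \left(\frac{4}{-92} + \frac{102}{27}\right) 39^{2}\right) = 24358 - \left(150 + \left(4 \left(- \frac{1}{92}\right) + 102 \cdot \frac{1}{27}\right) 1521\right) = 24358 - \left(150 + \left(- \frac{1}{23} + \frac{34}{9}\right) 1521\right) = 24358 - \left(150 + \frac{773}{207} \cdot 1521\right) = 24358 - \left(150 + \frac{130637}{23}\right) = 24358 - \frac{134087}{23} = \frac{426147}{23}$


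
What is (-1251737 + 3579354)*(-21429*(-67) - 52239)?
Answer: 3220267429968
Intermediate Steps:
(-1251737 + 3579354)*(-21429*(-67) - 52239) = 2327617*(1435743 - 52239) = 2327617*1383504 = 3220267429968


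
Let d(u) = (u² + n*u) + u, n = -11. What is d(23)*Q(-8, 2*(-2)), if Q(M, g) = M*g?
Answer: 9568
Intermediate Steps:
d(u) = u² - 10*u (d(u) = (u² - 11*u) + u = u² - 10*u)
d(23)*Q(-8, 2*(-2)) = (23*(-10 + 23))*(-16*(-2)) = (23*13)*(-8*(-4)) = 299*32 = 9568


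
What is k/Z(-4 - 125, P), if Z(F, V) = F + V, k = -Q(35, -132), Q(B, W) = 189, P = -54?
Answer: 63/61 ≈ 1.0328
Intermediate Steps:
k = -189 (k = -1*189 = -189)
k/Z(-4 - 125, P) = -189/((-4 - 125) - 54) = -189/(-129 - 54) = -189/(-183) = -189*(-1/183) = 63/61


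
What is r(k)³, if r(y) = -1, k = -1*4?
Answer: -1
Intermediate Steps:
k = -4
r(k)³ = (-1)³ = -1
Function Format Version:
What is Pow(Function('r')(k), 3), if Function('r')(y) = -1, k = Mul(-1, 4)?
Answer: -1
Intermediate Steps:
k = -4
Pow(Function('r')(k), 3) = Pow(-1, 3) = -1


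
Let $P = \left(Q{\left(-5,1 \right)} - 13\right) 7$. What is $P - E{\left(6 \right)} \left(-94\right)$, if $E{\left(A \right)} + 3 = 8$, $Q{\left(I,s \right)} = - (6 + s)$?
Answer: $330$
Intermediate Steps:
$Q{\left(I,s \right)} = -6 - s$
$E{\left(A \right)} = 5$ ($E{\left(A \right)} = -3 + 8 = 5$)
$P = -140$ ($P = \left(\left(-6 - 1\right) - 13\right) 7 = \left(-7 - 13\right) 7 = \left(-20\right) 7 = -140$)
$P - E{\left(6 \right)} \left(-94\right) = -140 - 5 \left(-94\right) = -140 - -470 = -140 + 470 = 330$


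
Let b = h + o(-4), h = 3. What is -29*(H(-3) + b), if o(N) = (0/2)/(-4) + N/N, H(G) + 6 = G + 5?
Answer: 0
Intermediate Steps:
H(G) = -1 + G (H(G) = -6 + (G + 5) = -6 + (5 + G) = -1 + G)
o(N) = 1 (o(N) = (0*(½))*(-¼) + 1 = 0*(-¼) + 1 = 0 + 1 = 1)
b = 4 (b = 3 + 1 = 4)
-29*(H(-3) + b) = -29*((-1 - 3) + 4) = -29*(-4 + 4) = -29*0 = 0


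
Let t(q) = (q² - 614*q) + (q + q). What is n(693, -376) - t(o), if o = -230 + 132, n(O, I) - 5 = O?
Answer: -68882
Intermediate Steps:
n(O, I) = 5 + O
o = -98
t(q) = q² - 612*q (t(q) = (q² - 614*q) + 2*q = q² - 612*q)
n(693, -376) - t(o) = (5 + 693) - (-98)*(-612 - 98) = 698 - (-98)*(-710) = 698 - 1*69580 = 698 - 69580 = -68882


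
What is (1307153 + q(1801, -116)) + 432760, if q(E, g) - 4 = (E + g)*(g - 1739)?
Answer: -1385758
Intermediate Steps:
q(E, g) = 4 + (-1739 + g)*(E + g) (q(E, g) = 4 + (E + g)*(g - 1739) = 4 + (E + g)*(-1739 + g) = 4 + (-1739 + g)*(E + g))
(1307153 + q(1801, -116)) + 432760 = (1307153 + (4 + (-116)**2 - 1739*1801 - 1739*(-116) + 1801*(-116))) + 432760 = (1307153 + (4 + 13456 - 3131939 + 201724 - 208916)) + 432760 = (1307153 - 3125671) + 432760 = -1818518 + 432760 = -1385758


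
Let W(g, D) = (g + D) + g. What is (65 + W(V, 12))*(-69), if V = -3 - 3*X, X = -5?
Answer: -6969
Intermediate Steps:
V = 12 (V = -3 - 3*(-5) = -3 + 15 = 12)
W(g, D) = D + 2*g (W(g, D) = (D + g) + g = D + 2*g)
(65 + W(V, 12))*(-69) = (65 + (12 + 2*12))*(-69) = (65 + (12 + 24))*(-69) = (65 + 36)*(-69) = 101*(-69) = -6969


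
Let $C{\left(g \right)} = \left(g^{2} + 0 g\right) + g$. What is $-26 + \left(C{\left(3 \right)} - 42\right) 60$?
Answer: $-1826$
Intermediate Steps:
$C{\left(g \right)} = g + g^{2}$ ($C{\left(g \right)} = \left(g^{2} + 0\right) + g = g^{2} + g = g + g^{2}$)
$-26 + \left(C{\left(3 \right)} - 42\right) 60 = -26 + \left(3 \left(1 + 3\right) - 42\right) 60 = -26 + \left(3 \cdot 4 - 42\right) 60 = -26 + \left(12 - 42\right) 60 = -26 - 1800 = -1826$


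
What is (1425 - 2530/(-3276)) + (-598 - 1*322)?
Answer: 828455/1638 ≈ 505.77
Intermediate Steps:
(1425 - 2530/(-3276)) + (-598 - 1*322) = (1425 - 2530*(-1/3276)) + (-598 - 322) = (1425 + 1265/1638) - 920 = 2335415/1638 - 920 = 828455/1638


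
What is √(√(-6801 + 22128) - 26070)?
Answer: √(-26070 + 3*√1703) ≈ 161.08*I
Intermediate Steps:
√(√(-6801 + 22128) - 26070) = √(√15327 - 26070) = √(3*√1703 - 26070) = √(-26070 + 3*√1703)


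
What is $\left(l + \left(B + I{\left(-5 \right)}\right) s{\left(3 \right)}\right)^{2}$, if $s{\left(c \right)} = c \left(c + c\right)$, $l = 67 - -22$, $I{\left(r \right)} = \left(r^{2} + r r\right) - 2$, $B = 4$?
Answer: $1050625$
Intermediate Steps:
$I{\left(r \right)} = -2 + 2 r^{2}$ ($I{\left(r \right)} = \left(r^{2} + r^{2}\right) - 2 = 2 r^{2} - 2 = -2 + 2 r^{2}$)
$l = 89$ ($l = 67 + 22 = 89$)
$s{\left(c \right)} = 2 c^{2}$ ($s{\left(c \right)} = c 2 c = 2 c^{2}$)
$\left(l + \left(B + I{\left(-5 \right)}\right) s{\left(3 \right)}\right)^{2} = \left(89 + \left(4 - \left(2 - 2 \left(-5\right)^{2}\right)\right) 2 \cdot 3^{2}\right)^{2} = \left(89 + \left(4 + \left(-2 + 2 \cdot 25\right)\right) 2 \cdot 9\right)^{2} = \left(89 + \left(4 + \left(-2 + 50\right)\right) 18\right)^{2} = \left(89 + \left(4 + 48\right) 18\right)^{2} = \left(89 + 52 \cdot 18\right)^{2} = \left(89 + 936\right)^{2} = 1025^{2} = 1050625$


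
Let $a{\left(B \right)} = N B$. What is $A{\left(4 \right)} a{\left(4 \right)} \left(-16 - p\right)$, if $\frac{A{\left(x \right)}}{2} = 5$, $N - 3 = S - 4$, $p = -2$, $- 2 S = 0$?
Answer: $560$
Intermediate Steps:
$S = 0$ ($S = \left(- \frac{1}{2}\right) 0 = 0$)
$N = -1$ ($N = 3 + \left(0 - 4\right) = 3 - 4 = -1$)
$A{\left(x \right)} = 10$ ($A{\left(x \right)} = 2 \cdot 5 = 10$)
$a{\left(B \right)} = - B$
$A{\left(4 \right)} a{\left(4 \right)} \left(-16 - p\right) = 10 \left(\left(-1\right) 4\right) \left(-16 - -2\right) = 10 \left(-4\right) \left(-16 + 2\right) = \left(-40\right) \left(-14\right) = 560$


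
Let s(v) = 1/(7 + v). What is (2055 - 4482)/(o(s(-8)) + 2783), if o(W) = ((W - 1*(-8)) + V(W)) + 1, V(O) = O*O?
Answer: -2427/2792 ≈ -0.86927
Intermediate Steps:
V(O) = O²
o(W) = 9 + W + W² (o(W) = ((W - 1*(-8)) + W²) + 1 = ((W + 8) + W²) + 1 = ((8 + W) + W²) + 1 = (8 + W + W²) + 1 = 9 + W + W²)
(2055 - 4482)/(o(s(-8)) + 2783) = (2055 - 4482)/((9 + 1/(7 - 8) + (1/(7 - 8))²) + 2783) = -2427/((9 + 1/(-1) + (1/(-1))²) + 2783) = -2427/((9 - 1 + (-1)²) + 2783) = -2427/((9 - 1 + 1) + 2783) = -2427/(9 + 2783) = -2427/2792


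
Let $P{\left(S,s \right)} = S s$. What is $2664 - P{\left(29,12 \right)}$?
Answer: $2316$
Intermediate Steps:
$2664 - P{\left(29,12 \right)} = 2664 - 29 \cdot 12 = 2664 - 348 = 2316$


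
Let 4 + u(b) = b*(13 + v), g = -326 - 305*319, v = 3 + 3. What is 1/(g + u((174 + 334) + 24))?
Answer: -1/87517 ≈ -1.1426e-5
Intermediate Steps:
v = 6
g = -97621 (g = -326 - 97295 = -97621)
u(b) = -4 + 19*b (u(b) = -4 + b*(13 + 6) = -4 + b*19 = -4 + 19*b)
1/(g + u((174 + 334) + 24)) = 1/(-97621 + (-4 + 19*((174 + 334) + 24))) = 1/(-97621 + (-4 + 19*(508 + 24))) = 1/(-97621 + (-4 + 19*532)) = 1/(-97621 + (-4 + 10108)) = 1/(-97621 + 10104) = 1/(-87517) = -1/87517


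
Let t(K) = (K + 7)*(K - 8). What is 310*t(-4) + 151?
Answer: -11009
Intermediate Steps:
t(K) = (-8 + K)*(7 + K) (t(K) = (7 + K)*(-8 + K) = (-8 + K)*(7 + K))
310*t(-4) + 151 = 310*(-56 + (-4)**2 - 1*(-4)) + 151 = 310*(-56 + 16 + 4) + 151 = 310*(-36) + 151 = -11160 + 151 = -11009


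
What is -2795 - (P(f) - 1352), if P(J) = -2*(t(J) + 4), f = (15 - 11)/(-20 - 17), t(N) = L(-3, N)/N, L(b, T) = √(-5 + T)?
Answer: -1435 - 3*I*√777/2 ≈ -1435.0 - 41.812*I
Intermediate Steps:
t(N) = √(-5 + N)/N
f = -4/37 (f = 4/(-37) = 4*(-1/37) = -4/37 ≈ -0.10811)
P(J) = -8 - 2*√(-5 + J)/J (P(J) = -2*(√(-5 + J)/J + 4) = -2*(4 + √(-5 + J)/J) = -8 - 2*√(-5 + J)/J)
-2795 - (P(f) - 1352) = -2795 - ((-8 - 2*√(-5 - 4/37)/(-4/37)) - 1352) = -2795 - ((-8 - 2*(-37/4)*√(-189/37)) - 1352) = -2795 - ((-8 - 2*(-37/4)*3*I*√777/37) - 1352) = -2795 - ((-8 + 3*I*√777/2) - 1352) = -2795 - (-1360 + 3*I*√777/2) = -2795 + (1360 - 3*I*√777/2) = -1435 - 3*I*√777/2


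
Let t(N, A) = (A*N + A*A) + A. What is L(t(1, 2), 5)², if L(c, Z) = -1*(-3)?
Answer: 9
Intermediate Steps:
t(N, A) = A + A² + A*N (t(N, A) = (A*N + A²) + A = (A² + A*N) + A = A + A² + A*N)
L(c, Z) = 3
L(t(1, 2), 5)² = 3² = 9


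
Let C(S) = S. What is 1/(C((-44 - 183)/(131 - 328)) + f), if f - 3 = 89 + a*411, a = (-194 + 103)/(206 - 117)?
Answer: -17533/5734758 ≈ -0.0030573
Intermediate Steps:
a = -91/89 ≈ -1.0225
f = -29213/89 (f = 3 + (89 - 91/89*411) = 3 + (89 - 37401/89) = 3 - 29480/89 = -29213/89 ≈ -328.24)
1/(C((-44 - 183)/(131 - 328)) + f) = 1/((-44 - 183)/(131 - 328) - 29213/89) = 1/(-227/(-197) - 29213/89) = 1/(-227*(-1/197) - 29213/89) = 1/(227/197 - 29213/89) = 1/(-5734758/17533) = -17533/5734758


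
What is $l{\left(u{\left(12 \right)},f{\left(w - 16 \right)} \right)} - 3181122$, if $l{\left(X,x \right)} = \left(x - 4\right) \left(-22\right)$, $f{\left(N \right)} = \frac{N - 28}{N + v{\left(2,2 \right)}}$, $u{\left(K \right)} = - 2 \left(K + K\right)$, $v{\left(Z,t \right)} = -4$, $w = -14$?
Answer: $- \frac{54078216}{17} \approx -3.1811 \cdot 10^{6}$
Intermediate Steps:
$u{\left(K \right)} = - 4 K$ ($u{\left(K \right)} = - 2 \cdot 2 K = - 4 K$)
$f{\left(N \right)} = \frac{-28 + N}{-4 + N}$ ($f{\left(N \right)} = \frac{N - 28}{N - 4} = \frac{-28 + N}{-4 + N}$)
$l{\left(X,x \right)} = 88 - 22 x$ ($l{\left(X,x \right)} = \left(-4 + x\right) \left(-22\right) = 88 - 22 x$)
$l{\left(u{\left(12 \right)},f{\left(w - 16 \right)} \right)} - 3181122 = \left(88 - 22 \frac{-28 - 30}{-4 - 30}\right) - 3181122 = \left(88 - 22 \frac{1}{-34} \left(-58\right)\right) - 3181122 = \left(88 - 22 \left(\left(- \frac{1}{34}\right) \left(-58\right)\right)\right) - 3181122 = \left(88 - \frac{638}{17}\right) - 3181122 = \frac{858}{17} - 3181122 = - \frac{54078216}{17}$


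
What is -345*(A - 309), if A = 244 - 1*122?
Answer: 64515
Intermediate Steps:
A = 122 (A = 244 - 122 = 122)
-345*(A - 309) = -345*(122 - 309) = -345*(-187) = 64515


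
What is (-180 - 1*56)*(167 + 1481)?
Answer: -388928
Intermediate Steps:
(-180 - 1*56)*(167 + 1481) = (-180 - 56)*1648 = -236*1648 = -388928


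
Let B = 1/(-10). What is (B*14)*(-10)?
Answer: 14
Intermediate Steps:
B = -⅒ ≈ -0.10000
(B*14)*(-10) = -⅒*14*(-10) = -7/5*(-10) = 14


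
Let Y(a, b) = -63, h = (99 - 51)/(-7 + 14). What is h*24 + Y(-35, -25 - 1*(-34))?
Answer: 711/7 ≈ 101.57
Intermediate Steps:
h = 48/7 ≈ 6.8571
h*24 + Y(-35, -25 - 1*(-34)) = (48/7)*24 - 63 = 1152/7 - 63 = 711/7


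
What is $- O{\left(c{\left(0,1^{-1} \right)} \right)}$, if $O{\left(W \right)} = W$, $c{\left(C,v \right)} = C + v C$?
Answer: $0$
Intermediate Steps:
$c{\left(C,v \right)} = C + C v$
$- O{\left(c{\left(0,1^{-1} \right)} \right)} = - 0 \left(1 + 1^{-1}\right) = - 0 \left(1 + 1\right) = - 0 \cdot 2 = \left(-1\right) 0 = 0$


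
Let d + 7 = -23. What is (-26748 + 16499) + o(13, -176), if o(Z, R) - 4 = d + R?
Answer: -10451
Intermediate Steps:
d = -30 (d = -7 - 23 = -30)
o(Z, R) = -26 + R (o(Z, R) = 4 + (-30 + R) = -26 + R)
(-26748 + 16499) + o(13, -176) = (-26748 + 16499) + (-26 - 176) = -10249 - 202 = -10451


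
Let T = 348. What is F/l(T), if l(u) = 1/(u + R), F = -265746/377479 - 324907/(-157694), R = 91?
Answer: 35444429661031/59526173426 ≈ 595.44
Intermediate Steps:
F = 80739019729/59526173426 (F = -265746*1/377479 - 324907*(-1/157694) = -265746/377479 + 324907/157694 = 80739019729/59526173426 ≈ 1.3564)
l(u) = 1/(91 + u) (l(u) = 1/(u + 91) = 1/(91 + u))
F/l(T) = 80739019729/(59526173426*(1/(91 + 348))) = 80739019729/(59526173426*(1/439)) = (80739019729/59526173426)*439 = 35444429661031/59526173426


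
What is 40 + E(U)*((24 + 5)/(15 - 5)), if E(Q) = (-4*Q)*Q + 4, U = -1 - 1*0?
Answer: 40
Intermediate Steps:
U = -1 (U = -1 + 0 = -1)
E(Q) = 4 - 4*Q**2 (E(Q) = -4*Q**2 + 4 = 4 - 4*Q**2)
40 + E(U)*((24 + 5)/(15 - 5)) = 40 + (4 - 4*(-1)**2)*((24 + 5)/(15 - 5)) = 40 + (4 - 4*1)*(29/10) = 40 + (4 - 4)*(29*(1/10)) = 40 + 0*(29/10) = 40 + 0 = 40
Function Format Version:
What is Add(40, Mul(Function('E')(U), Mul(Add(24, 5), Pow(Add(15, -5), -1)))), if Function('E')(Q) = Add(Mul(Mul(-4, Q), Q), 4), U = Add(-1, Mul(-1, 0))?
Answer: 40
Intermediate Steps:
U = -1 (U = Add(-1, 0) = -1)
Function('E')(Q) = Add(4, Mul(-4, Pow(Q, 2))) (Function('E')(Q) = Add(Mul(-4, Pow(Q, 2)), 4) = Add(4, Mul(-4, Pow(Q, 2))))
Add(40, Mul(Function('E')(U), Mul(Add(24, 5), Pow(Add(15, -5), -1)))) = Add(40, Mul(Add(4, Mul(-4, Pow(-1, 2))), Mul(Add(24, 5), Pow(Add(15, -5), -1)))) = Add(40, Mul(Add(4, Mul(-4, 1)), Mul(29, Pow(10, -1)))) = Add(40, Mul(Add(4, -4), Mul(29, Rational(1, 10)))) = Add(40, Mul(0, Rational(29, 10))) = Add(40, 0) = 40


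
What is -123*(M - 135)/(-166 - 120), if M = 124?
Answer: -123/26 ≈ -4.7308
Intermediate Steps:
-123*(M - 135)/(-166 - 120) = -123*(124 - 135)/(-166 - 120) = -(-1353)/(-286) = -(-1353)*(-1)/286 = -123*1/26 = -123/26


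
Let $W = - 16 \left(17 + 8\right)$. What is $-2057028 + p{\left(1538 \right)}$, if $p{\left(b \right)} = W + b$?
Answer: $-2055890$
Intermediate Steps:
$W = -400$ ($W = \left(-16\right) 25 = -400$)
$p{\left(b \right)} = -400 + b$
$-2057028 + p{\left(1538 \right)} = -2057028 + \left(-400 + 1538\right) = -2057028 + 1138 = -2055890$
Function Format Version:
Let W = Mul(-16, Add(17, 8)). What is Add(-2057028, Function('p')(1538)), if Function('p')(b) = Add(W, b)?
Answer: -2055890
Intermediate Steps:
W = -400 (W = Mul(-16, 25) = -400)
Function('p')(b) = Add(-400, b)
Add(-2057028, Function('p')(1538)) = Add(-2057028, Add(-400, 1538)) = Add(-2057028, 1138) = -2055890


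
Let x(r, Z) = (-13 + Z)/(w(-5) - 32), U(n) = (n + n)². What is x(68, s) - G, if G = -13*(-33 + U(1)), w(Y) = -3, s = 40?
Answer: -13222/35 ≈ -377.77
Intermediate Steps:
U(n) = 4*n² (U(n) = (2*n)² = 4*n²)
x(r, Z) = 13/35 - Z/35 (x(r, Z) = (-13 + Z)/(-3 - 32) = (-13 + Z)/(-35) = (-13 + Z)*(-1/35) = 13/35 - Z/35)
G = 377 (G = -13*(-33 + 4*1²) = -13*(-33 + 4*1) = -13*(-33 + 4) = -13*(-29) = 377)
x(68, s) - G = (13/35 - 1/35*40) - 1*377 = (13/35 - 8/7) - 377 = -27/35 - 377 = -13222/35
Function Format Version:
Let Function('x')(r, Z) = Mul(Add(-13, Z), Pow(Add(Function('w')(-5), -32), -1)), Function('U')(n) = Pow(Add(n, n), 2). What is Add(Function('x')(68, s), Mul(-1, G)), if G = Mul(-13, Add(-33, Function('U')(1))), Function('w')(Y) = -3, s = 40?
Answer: Rational(-13222, 35) ≈ -377.77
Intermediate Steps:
Function('U')(n) = Mul(4, Pow(n, 2)) (Function('U')(n) = Pow(Mul(2, n), 2) = Mul(4, Pow(n, 2)))
Function('x')(r, Z) = Add(Rational(13, 35), Mul(Rational(-1, 35), Z)) (Function('x')(r, Z) = Mul(Add(-13, Z), Pow(Add(-3, -32), -1)) = Mul(Add(-13, Z), Pow(-35, -1)) = Mul(Add(-13, Z), Rational(-1, 35)) = Add(Rational(13, 35), Mul(Rational(-1, 35), Z)))
G = 377 (G = Mul(-13, Add(-33, Mul(4, Pow(1, 2)))) = Mul(-13, Add(-33, Mul(4, 1))) = Mul(-13, Add(-33, 4)) = Mul(-13, -29) = 377)
Add(Function('x')(68, s), Mul(-1, G)) = Add(Add(Rational(13, 35), Mul(Rational(-1, 35), 40)), Mul(-1, 377)) = Add(Add(Rational(13, 35), Rational(-8, 7)), -377) = Add(Rational(-27, 35), -377) = Rational(-13222, 35)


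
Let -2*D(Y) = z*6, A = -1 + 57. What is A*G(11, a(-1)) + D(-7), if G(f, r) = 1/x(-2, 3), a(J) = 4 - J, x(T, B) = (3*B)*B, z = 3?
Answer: -187/27 ≈ -6.9259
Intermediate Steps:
x(T, B) = 3*B²
G(f, r) = 1/27 (G(f, r) = 1/(3*3²) = 1/(3*9) = 1/27)
A = 56
D(Y) = -9 (D(Y) = -3*6/2 = -½*18 = -9)
A*G(11, a(-1)) + D(-7) = 56*(1/27) - 9 = 56/27 - 9 = -187/27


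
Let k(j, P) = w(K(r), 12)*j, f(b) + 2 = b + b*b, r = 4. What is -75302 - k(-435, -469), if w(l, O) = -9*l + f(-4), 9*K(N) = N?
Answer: -72692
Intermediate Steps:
f(b) = -2 + b + b² (f(b) = -2 + (b + b*b) = -2 + (b + b²) = -2 + b + b²)
K(N) = N/9
w(l, O) = 10 - 9*l (w(l, O) = -9*l + (-2 - 4 + (-4)²) = -9*l + (-2 - 4 + 16) = -9*l + 10 = 10 - 9*l)
k(j, P) = 6*j (k(j, P) = (10 - 4)*j = 6*j)
-75302 - k(-435, -469) = -75302 - 6*(-435) = -75302 - 1*(-2610) = -75302 + 2610 = -72692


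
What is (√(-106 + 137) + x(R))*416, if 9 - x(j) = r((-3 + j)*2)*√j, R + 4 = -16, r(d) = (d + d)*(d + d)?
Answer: 3744 + 416*√31 - 7042048*I*√5 ≈ 6060.2 - 1.5746e+7*I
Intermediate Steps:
r(d) = 4*d² (r(d) = (2*d)*(2*d) = 4*d²)
R = -20 (R = -4 - 16 = -20)
x(j) = 9 - 4*√j*(-6 + 2*j)² (x(j) = 9 - 4*((-3 + j)*2)²*√j = 9 - 4*(-6 + 2*j)²*√j = 9 - 4*√j*(-6 + 2*j)²)
(√(-106 + 137) + x(R))*416 = (√(-106 + 137) + (9 - 16*√(-20)*(-3 - 20)²))*416 = (√31 + (9 - 16*2*I*√5*(-23)²))*416 = (√31 + (9 - 16*2*I*√5*529))*416 = (√31 + (9 - 16928*I*√5))*416 = (9 + √31 - 16928*I*√5)*416 = 3744 + 416*√31 - 7042048*I*√5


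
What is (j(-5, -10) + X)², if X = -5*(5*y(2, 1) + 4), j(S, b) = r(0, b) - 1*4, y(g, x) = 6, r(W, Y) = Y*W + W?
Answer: 30276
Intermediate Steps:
r(W, Y) = W + W*Y (r(W, Y) = W*Y + W = W + W*Y)
j(S, b) = -4 (j(S, b) = 0*(1 + b) - 1*4 = 0 - 4 = -4)
X = -170 (X = -5*(5*6 + 4) = -5*(30 + 4) = -5*34 = -170)
(j(-5, -10) + X)² = (-4 - 170)² = (-174)² = 30276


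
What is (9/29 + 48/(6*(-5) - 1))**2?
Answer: 1238769/808201 ≈ 1.5327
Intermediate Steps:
(9/29 + 48/(6*(-5) - 1))**2 = (9*(1/29) + 48/(-30 - 1))**2 = (9/29 + 48/(-31))**2 = (9/29 + 48*(-1/31))**2 = (9/29 - 48/31)**2 = (-1113/899)**2 = 1238769/808201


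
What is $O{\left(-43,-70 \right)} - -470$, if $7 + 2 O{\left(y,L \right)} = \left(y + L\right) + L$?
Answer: $375$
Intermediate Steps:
$O{\left(y,L \right)} = - \frac{7}{2} + L + \frac{y}{2}$ ($O{\left(y,L \right)} = - \frac{7}{2} + \frac{\left(y + L\right) + L}{2} = - \frac{7}{2} + \frac{\left(L + y\right) + L}{2} = - \frac{7}{2} + \frac{y + 2 L}{2} = - \frac{7}{2} + \left(L + \frac{y}{2}\right) = - \frac{7}{2} + L + \frac{y}{2}$)
$O{\left(-43,-70 \right)} - -470 = \left(- \frac{7}{2} - 70 + \frac{1}{2} \left(-43\right)\right) - -470 = \left(- \frac{7}{2} - 70 - \frac{43}{2}\right) + 470 = -95 + 470 = 375$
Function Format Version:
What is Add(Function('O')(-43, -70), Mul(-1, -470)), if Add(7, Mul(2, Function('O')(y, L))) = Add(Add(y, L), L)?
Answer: 375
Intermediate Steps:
Function('O')(y, L) = Add(Rational(-7, 2), L, Mul(Rational(1, 2), y)) (Function('O')(y, L) = Add(Rational(-7, 2), Mul(Rational(1, 2), Add(Add(y, L), L))) = Add(Rational(-7, 2), Mul(Rational(1, 2), Add(Add(L, y), L))) = Add(Rational(-7, 2), Mul(Rational(1, 2), Add(y, Mul(2, L)))) = Add(Rational(-7, 2), Add(L, Mul(Rational(1, 2), y))) = Add(Rational(-7, 2), L, Mul(Rational(1, 2), y)))
Add(Function('O')(-43, -70), Mul(-1, -470)) = Add(Add(Rational(-7, 2), -70, Mul(Rational(1, 2), -43)), Mul(-1, -470)) = Add(Add(Rational(-7, 2), -70, Rational(-43, 2)), 470) = Add(-95, 470) = 375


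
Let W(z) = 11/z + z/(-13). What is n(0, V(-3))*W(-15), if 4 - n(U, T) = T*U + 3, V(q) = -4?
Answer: 82/195 ≈ 0.42051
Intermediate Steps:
n(U, T) = 1 - T*U (n(U, T) = 4 - (T*U + 3) = 4 - (3 + T*U) = 4 + (-3 - T*U) = 1 - T*U)
W(z) = 11/z - z/13 (W(z) = 11/z + z*(-1/13) = 11/z - z/13)
n(0, V(-3))*W(-15) = (1 - 1*(-4)*0)*(11/(-15) - 1/13*(-15)) = (1 + 0)*(11*(-1/15) + 15/13) = 1*(-11/15 + 15/13) = 1*(82/195) = 82/195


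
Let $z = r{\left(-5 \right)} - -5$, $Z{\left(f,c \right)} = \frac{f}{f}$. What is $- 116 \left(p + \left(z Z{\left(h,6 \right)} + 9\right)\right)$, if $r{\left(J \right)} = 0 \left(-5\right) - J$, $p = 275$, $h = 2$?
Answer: $-34104$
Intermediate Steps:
$Z{\left(f,c \right)} = 1$
$r{\left(J \right)} = - J$ ($r{\left(J \right)} = 0 - J = - J$)
$z = 10$ ($z = \left(-1\right) \left(-5\right) - -5 = 5 + 5 = 10$)
$- 116 \left(p + \left(z Z{\left(h,6 \right)} + 9\right)\right) = - 116 \left(275 + \left(10 \cdot 1 + 9\right)\right) = - 116 \left(275 + \left(10 + 9\right)\right) = - 116 \left(275 + 19\right) = \left(-116\right) 294 = -34104$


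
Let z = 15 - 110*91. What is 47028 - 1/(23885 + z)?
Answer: 653218919/13890 ≈ 47028.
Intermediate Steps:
z = -9995 (z = 15 - 10010 = -9995)
47028 - 1/(23885 + z) = 47028 - 1/(23885 - 9995) = 47028 - 1/13890 = 653218919/13890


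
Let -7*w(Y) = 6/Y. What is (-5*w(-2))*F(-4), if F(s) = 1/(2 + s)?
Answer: 15/14 ≈ 1.0714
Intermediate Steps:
w(Y) = -6/(7*Y)
(-5*w(-2))*F(-4) = (-(-30)/(7*(-2)))/(2 - 4) = -(-30)*(-1)/(7*2)/(-2) = -5*3/7*(-½) = -15/7*(-½) = 15/14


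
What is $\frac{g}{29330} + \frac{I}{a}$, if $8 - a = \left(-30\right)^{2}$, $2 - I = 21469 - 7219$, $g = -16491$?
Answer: $\frac{100795967}{6540590} \approx 15.411$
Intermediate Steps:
$I = -14248$ ($I = 2 - \left(21469 - 7219\right) = 2 - 14250 = -14248$)
$a = -892$ ($a = 8 - \left(-30\right)^{2} = 8 - 900 = -892$)
$\frac{g}{29330} + \frac{I}{a} = - \frac{16491}{29330} - \frac{14248}{-892} = \left(-16491\right) \frac{1}{29330} - - \frac{3562}{223} = - \frac{16491}{29330} + \frac{3562}{223} = \frac{100795967}{6540590}$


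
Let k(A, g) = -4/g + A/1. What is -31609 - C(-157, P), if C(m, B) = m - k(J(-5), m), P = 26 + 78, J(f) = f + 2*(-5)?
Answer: -4940315/157 ≈ -31467.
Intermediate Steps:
J(f) = -10 + f (J(f) = f - 10 = -10 + f)
k(A, g) = A - 4/g (k(A, g) = -4/g + A*1 = -4/g + A = A - 4/g)
P = 104
C(m, B) = 15 + m + 4/m (C(m, B) = m - ((-10 - 5) - 4/m) = m - (-15 - 4/m) = m + (15 + 4/m) = 15 + m + 4/m)
-31609 - C(-157, P) = -31609 - (15 - 157 + 4/(-157)) = -31609 - (15 - 157 + 4*(-1/157)) = -31609 - (15 - 157 - 4/157) = -31609 - 1*(-22298/157) = -31609 + 22298/157 = -4940315/157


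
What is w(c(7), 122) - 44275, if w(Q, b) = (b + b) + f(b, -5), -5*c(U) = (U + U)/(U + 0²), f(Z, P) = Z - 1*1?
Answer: -43910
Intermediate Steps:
f(Z, P) = -1 + Z (f(Z, P) = Z - 1 = -1 + Z)
c(U) = -⅖ (c(U) = -(U + U)/(5*(U + 0²)) = -2*U/(5*(U + 0)) = -2*U/(5*U) = -⅕*2 = -⅖)
w(Q, b) = -1 + 3*b (w(Q, b) = (b + b) + (-1 + b) = 2*b + (-1 + b) = -1 + 3*b)
w(c(7), 122) - 44275 = (-1 + 3*122) - 44275 = (-1 + 366) - 44275 = 365 - 44275 = -43910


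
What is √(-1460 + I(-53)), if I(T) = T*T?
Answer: √1349 ≈ 36.729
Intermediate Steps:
I(T) = T²
√(-1460 + I(-53)) = √(-1460 + (-53)²) = √(-1460 + 2809) = √1349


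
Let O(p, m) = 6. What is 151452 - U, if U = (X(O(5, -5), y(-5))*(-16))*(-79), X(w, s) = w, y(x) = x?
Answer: 143868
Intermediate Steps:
U = 7584 (U = (6*(-16))*(-79) = -96*(-79) = 7584)
151452 - U = 151452 - 1*7584 = 151452 - 7584 = 143868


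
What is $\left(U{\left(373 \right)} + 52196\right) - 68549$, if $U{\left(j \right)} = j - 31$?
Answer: $-16011$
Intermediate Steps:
$U{\left(j \right)} = -31 + j$
$\left(U{\left(373 \right)} + 52196\right) - 68549 = \left(\left(-31 + 373\right) + 52196\right) - 68549 = \left(342 + 52196\right) - 68549 = 52538 - 68549 = -16011$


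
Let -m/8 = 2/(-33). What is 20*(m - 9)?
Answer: -5620/33 ≈ -170.30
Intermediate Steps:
m = 16/33 (m = -16/(-33) = -16*(-1)/33 = -8*(-2/33) = 16/33 ≈ 0.48485)
20*(m - 9) = 20*(16/33 - 9) = 20*(-281/33) = -5620/33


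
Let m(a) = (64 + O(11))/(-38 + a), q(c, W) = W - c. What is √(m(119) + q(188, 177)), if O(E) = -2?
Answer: I*√829/9 ≈ 3.1992*I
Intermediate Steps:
m(a) = 62/(-38 + a) (m(a) = (64 - 2)/(-38 + a) = 62/(-38 + a))
√(m(119) + q(188, 177)) = √(62/(-38 + 119) + (177 - 1*188)) = √(62/81 + (177 - 188)) = √(62*(1/81) - 11) = √(62/81 - 11) = √(-829/81) = I*√829/9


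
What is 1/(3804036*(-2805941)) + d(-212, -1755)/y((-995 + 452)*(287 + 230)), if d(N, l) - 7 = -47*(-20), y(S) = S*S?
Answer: 3369368345784737/280402992320741471252412 ≈ 1.2016e-8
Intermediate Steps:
y(S) = S²
d(N, l) = 947 (d(N, l) = 7 - 47*(-20) = 7 + 940 = 947)
1/(3804036*(-2805941)) + d(-212, -1755)/y((-995 + 452)*(287 + 230)) = 1/(3804036*(-2805941)) + 947/(((-995 + 452)*(287 + 230))²) = (1/3804036)*(-1/2805941) + 947/((-543*517)²) = -1/10673900577876 + 947/((-280731)²) = -1/10673900577876 + 947/78809894361 = 3369368345784737/280402992320741471252412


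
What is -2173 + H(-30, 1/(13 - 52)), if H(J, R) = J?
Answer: -2203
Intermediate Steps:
-2173 + H(-30, 1/(13 - 52)) = -2173 - 30 = -2203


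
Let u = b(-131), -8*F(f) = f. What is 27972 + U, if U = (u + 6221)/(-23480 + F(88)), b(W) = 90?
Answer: 657083941/23491 ≈ 27972.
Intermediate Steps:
F(f) = -f/8
u = 90
U = -6311/23491 (U = (90 + 6221)/(-23480 - ⅛*88) = 6311/(-23480 - 11) = 6311/(-23491) = 6311*(-1/23491) = -6311/23491 ≈ -0.26866)
27972 + U = 27972 - 6311/23491 = 657083941/23491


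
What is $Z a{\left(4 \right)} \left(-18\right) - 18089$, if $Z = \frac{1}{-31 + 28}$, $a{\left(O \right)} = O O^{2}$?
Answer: $-17705$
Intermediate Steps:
$a{\left(O \right)} = O^{3}$
$Z = - \frac{1}{3}$ ($Z = \frac{1}{-3} = - \frac{1}{3} \approx -0.33333$)
$Z a{\left(4 \right)} \left(-18\right) - 18089 = - \frac{4^{3}}{3} \left(-18\right) - 18089 = \left(- \frac{1}{3}\right) 64 \left(-18\right) - 18089 = \left(- \frac{64}{3}\right) \left(-18\right) - 18089 = 384 - 18089 = -17705$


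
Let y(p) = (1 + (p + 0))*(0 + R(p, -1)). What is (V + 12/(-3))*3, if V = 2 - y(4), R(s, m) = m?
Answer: 9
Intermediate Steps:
y(p) = -1 - p (y(p) = (1 + (p + 0))*(0 - 1) = (1 + p)*(-1) = -1 - p)
V = 7 (V = 2 - (-1 - 1*4) = 2 - (-1 - 4) = 2 - 1*(-5) = 2 + 5 = 7)
(V + 12/(-3))*3 = (7 + 12/(-3))*3 = (7 + 12*(-1/3))*3 = (7 - 4)*3 = 3*3 = 9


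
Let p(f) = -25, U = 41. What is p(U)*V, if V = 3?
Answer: -75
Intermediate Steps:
p(U)*V = -25*3 = -75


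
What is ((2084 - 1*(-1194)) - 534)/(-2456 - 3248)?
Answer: -343/713 ≈ -0.48107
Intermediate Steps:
((2084 - 1*(-1194)) - 534)/(-2456 - 3248) = ((2084 + 1194) - 534)/(-5704) = (3278 - 534)*(-1/5704) = 2744*(-1/5704) = -343/713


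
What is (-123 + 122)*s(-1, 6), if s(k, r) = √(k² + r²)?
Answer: -√37 ≈ -6.0828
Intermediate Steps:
(-123 + 122)*s(-1, 6) = (-123 + 122)*√((-1)² + 6²) = -√(1 + 36) = -√37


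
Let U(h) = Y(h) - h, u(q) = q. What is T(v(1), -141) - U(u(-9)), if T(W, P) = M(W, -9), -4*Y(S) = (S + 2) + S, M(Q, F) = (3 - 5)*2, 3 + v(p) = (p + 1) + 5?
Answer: -17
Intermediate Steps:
v(p) = 3 + p (v(p) = -3 + ((p + 1) + 5) = -3 + ((1 + p) + 5) = -3 + (6 + p) = 3 + p)
M(Q, F) = -4 (M(Q, F) = -2*2 = -4)
Y(S) = -½ - S/2 (Y(S) = -((S + 2) + S)/4 = -((2 + S) + S)/4 = -(2 + 2*S)/4 = -½ - S/2)
T(W, P) = -4
U(h) = -½ - 3*h/2 (U(h) = (-½ - h/2) - h = -½ - 3*h/2)
T(v(1), -141) - U(u(-9)) = -4 - (-½ - 3/2*(-9)) = -4 - (-½ + 27/2) = -4 - 1*13 = -4 - 13 = -17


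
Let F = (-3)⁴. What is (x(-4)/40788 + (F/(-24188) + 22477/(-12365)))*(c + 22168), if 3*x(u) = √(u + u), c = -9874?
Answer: -3348118706427/149542310 + 683*I*√2/3399 ≈ -22389.0 + 0.28417*I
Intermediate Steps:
F = 81
x(u) = √2*√u/3 (x(u) = √(u + u)/3 = √(2*u)/3 = (√2*√u)/3 = √2*√u/3)
(x(-4)/40788 + (F/(-24188) + 22477/(-12365)))*(c + 22168) = ((√2*√(-4)/3)/40788 + (81/(-24188) + 22477/(-12365)))*(-9874 + 22168) = ((√2*(2*I)/3)*(1/40788) + (81*(-1/24188) + 22477*(-1/12365)))*12294 = ((2*I*√2/3)*(1/40788) + (-81/24188 - 22477/12365))*12294 = (I*√2/61182 - 544675241/299084620)*12294 = (-544675241/299084620 + I*√2/61182)*12294 = -3348118706427/149542310 + 683*I*√2/3399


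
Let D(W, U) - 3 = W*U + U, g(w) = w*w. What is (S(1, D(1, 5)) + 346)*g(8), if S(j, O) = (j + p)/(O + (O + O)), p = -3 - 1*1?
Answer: 287808/13 ≈ 22139.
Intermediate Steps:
g(w) = w²
D(W, U) = 3 + U + U*W (D(W, U) = 3 + (W*U + U) = 3 + (U*W + U) = 3 + (U + U*W) = 3 + U + U*W)
p = -4 (p = -3 - 1 = -4)
S(j, O) = (-4 + j)/(3*O) (S(j, O) = (j - 4)/(O + (O + O)) = (-4 + j)/(O + 2*O) = (-4 + j)/((3*O)) = (-4 + j)*(1/(3*O)) = (-4 + j)/(3*O))
(S(1, D(1, 5)) + 346)*g(8) = ((-4 + 1)/(3*(3 + 5 + 5*1)) + 346)*8² = ((⅓)*(-3)/(3 + 5 + 5) + 346)*64 = ((⅓)*(-3)/13 + 346)*64 = ((⅓)*(1/13)*(-3) + 346)*64 = (-1/13 + 346)*64 = (4497/13)*64 = 287808/13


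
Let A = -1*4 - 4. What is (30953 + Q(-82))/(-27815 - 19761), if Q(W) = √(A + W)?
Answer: -30953/47576 - 3*I*√10/47576 ≈ -0.6506 - 0.0001994*I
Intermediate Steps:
A = -8 (A = -4 - 4 = -8)
Q(W) = √(-8 + W)
(30953 + Q(-82))/(-27815 - 19761) = (30953 + √(-8 - 82))/(-27815 - 19761) = (30953 + √(-90))/(-47576) = (30953 + 3*I*√10)*(-1/47576) = -30953/47576 - 3*I*√10/47576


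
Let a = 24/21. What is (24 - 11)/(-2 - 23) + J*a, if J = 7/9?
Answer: 83/225 ≈ 0.36889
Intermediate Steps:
a = 8/7 (a = 24*(1/21) = 8/7 ≈ 1.1429)
J = 7/9 (J = 7*(1/9) = 7/9 ≈ 0.77778)
(24 - 11)/(-2 - 23) + J*a = (24 - 11)/(-2 - 23) + (7/9)*(8/7) = 13/(-25) + 8/9 = 13*(-1/25) + 8/9 = -13/25 + 8/9 = 83/225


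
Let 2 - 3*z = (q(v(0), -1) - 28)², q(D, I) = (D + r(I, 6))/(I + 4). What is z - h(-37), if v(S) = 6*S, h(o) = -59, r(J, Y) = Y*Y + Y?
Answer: -17/3 ≈ -5.6667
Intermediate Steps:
r(J, Y) = Y + Y² (r(J, Y) = Y² + Y = Y + Y²)
q(D, I) = (42 + D)/(4 + I) (q(D, I) = (D + 6*(1 + 6))/(I + 4) = (D + 6*7)/(4 + I) = (D + 42)/(4 + I) = (42 + D)/(4 + I))
z = -194/3 (z = ⅔ - ((42 + 6*0)/(4 - 1) - 28)²/3 = ⅔ - ((42 + 0)/3 - 28)²/3 = ⅔ - ((⅓)*42 - 28)²/3 = ⅔ - (14 - 28)²/3 = ⅔ - ⅓*(-14)² = ⅔ - ⅓*196 = ⅔ - 196/3 = -194/3 ≈ -64.667)
z - h(-37) = -194/3 - 1*(-59) = -194/3 + 59 = -17/3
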